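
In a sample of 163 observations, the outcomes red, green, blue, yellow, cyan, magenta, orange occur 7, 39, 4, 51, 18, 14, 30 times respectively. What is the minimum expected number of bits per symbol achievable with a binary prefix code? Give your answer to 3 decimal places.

2.485 bits/symbol

Probabilities are the counts divided by 163.
Repeatedly combine the two least-probable nodes; the expected code length is the sum of the merged weights.
merge 4/163 + 7/163 → 11/163
merge 11/163 + 14/163 → 25/163
merge 18/163 + 25/163 → 43/163
merge 30/163 + 39/163 → 69/163
merge 43/163 + 51/163 → 94/163
merge 69/163 + 94/163 → 1
L = 11/163 + 25/163 + 43/163 + 69/163 + 94/163 + 1 = 405/163 ≈ 2.485 bits/symbol.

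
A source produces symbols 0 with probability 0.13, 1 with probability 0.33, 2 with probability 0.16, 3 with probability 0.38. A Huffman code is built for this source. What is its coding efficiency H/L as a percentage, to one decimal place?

Entropy H = −Σ p log₂ p ≈ 1.8639 bits.
Huffman merges: 13/100+4/25→29/100; 29/100+33/100→31/50; 19/50+31/50→1. L = 191/100 ≈ 1.9100.
Efficiency = H/L = 1.8639/1.9100 = 97.6%.

97.6%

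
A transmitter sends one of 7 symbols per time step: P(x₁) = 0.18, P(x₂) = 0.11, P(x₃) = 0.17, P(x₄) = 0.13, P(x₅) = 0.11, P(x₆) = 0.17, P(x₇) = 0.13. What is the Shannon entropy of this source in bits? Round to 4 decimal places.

2.7803 bits

H = −Σ pᵢ log₂ pᵢ.
−0.18·log₂(0.18) = 0.4453
−0.11·log₂(0.11) = 0.3503
−0.17·log₂(0.17) = 0.4346
−0.13·log₂(0.13) = 0.3826
−0.11·log₂(0.11) = 0.3503
−0.17·log₂(0.17) = 0.4346
−0.13·log₂(0.13) = 0.3826
Sum ≈ 2.7803 → 2.7803 bits.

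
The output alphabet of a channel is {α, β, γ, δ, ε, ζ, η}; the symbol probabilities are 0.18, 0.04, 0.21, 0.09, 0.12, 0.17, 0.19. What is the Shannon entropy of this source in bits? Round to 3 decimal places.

H = −Σ pᵢ log₂ pᵢ.
−0.18·log₂(0.18) = 0.4453
−0.04·log₂(0.04) = 0.1858
−0.21·log₂(0.21) = 0.4728
−0.09·log₂(0.09) = 0.3127
−0.12·log₂(0.12) = 0.3671
−0.17·log₂(0.17) = 0.4346
−0.19·log₂(0.19) = 0.4552
Sum ≈ 2.6734 → 2.673 bits.

2.673 bits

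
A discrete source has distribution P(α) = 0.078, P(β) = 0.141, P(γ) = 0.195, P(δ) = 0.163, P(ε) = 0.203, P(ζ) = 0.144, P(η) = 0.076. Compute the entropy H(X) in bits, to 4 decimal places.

H = −Σ pᵢ log₂ pᵢ.
−0.078·log₂(0.078) = 0.2871
−0.141·log₂(0.141) = 0.3985
−0.195·log₂(0.195) = 0.4599
−0.163·log₂(0.163) = 0.4266
−0.203·log₂(0.203) = 0.4670
−0.144·log₂(0.144) = 0.4026
−0.076·log₂(0.076) = 0.2826
Sum ≈ 2.7242 → 2.7242 bits.

2.7242 bits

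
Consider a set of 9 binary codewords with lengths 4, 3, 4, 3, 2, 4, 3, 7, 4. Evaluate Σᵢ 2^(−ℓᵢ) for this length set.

0.8828125

With common denominator 2^7 = 128: Σ 2^(−ℓᵢ) = 8/128 + 16/128 + 8/128 + 16/128 + 32/128 + 8/128 + 16/128 + 1/128 + 8/128 = 113/128 = 0.8828125.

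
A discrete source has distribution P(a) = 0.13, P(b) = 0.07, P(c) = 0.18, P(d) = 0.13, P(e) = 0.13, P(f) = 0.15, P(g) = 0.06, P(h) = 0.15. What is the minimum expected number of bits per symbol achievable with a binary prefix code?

Repeatedly combine the two least-probable nodes; the expected code length is the sum of the merged weights.
merge 3/50 + 7/100 → 13/100
merge 13/100 + 13/100 → 13/50
merge 13/100 + 13/100 → 13/50
merge 3/20 + 3/20 → 3/10
merge 9/50 + 13/50 → 11/25
merge 13/50 + 3/10 → 14/25
merge 11/25 + 14/25 → 1
L = 13/100 + 13/50 + 13/50 + 3/10 + 11/25 + 14/25 + 1 = 59/20 = 2.95 bits/symbol.

2.95 bits/symbol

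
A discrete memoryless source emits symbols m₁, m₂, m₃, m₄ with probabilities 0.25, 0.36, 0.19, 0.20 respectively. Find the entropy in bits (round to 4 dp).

H = −Σ pᵢ log₂ pᵢ.
−0.25·log₂(0.25) = 0.5000
−0.36·log₂(0.36) = 0.5306
−0.19·log₂(0.19) = 0.4552
−0.20·log₂(0.20) = 0.4644
Sum ≈ 1.9502 → 1.9502 bits.

1.9502 bits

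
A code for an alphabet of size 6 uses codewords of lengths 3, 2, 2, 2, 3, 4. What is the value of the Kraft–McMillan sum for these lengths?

With common denominator 2^4 = 16: Σ 2^(−ℓᵢ) = 2/16 + 4/16 + 4/16 + 4/16 + 2/16 + 1/16 = 17/16 = 1.0625.

1.0625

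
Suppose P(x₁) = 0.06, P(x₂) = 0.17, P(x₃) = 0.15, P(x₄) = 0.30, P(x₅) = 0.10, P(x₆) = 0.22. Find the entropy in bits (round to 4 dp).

2.4225 bits

H = −Σ pᵢ log₂ pᵢ.
−0.06·log₂(0.06) = 0.2435
−0.17·log₂(0.17) = 0.4346
−0.15·log₂(0.15) = 0.4105
−0.30·log₂(0.30) = 0.5211
−0.10·log₂(0.10) = 0.3322
−0.22·log₂(0.22) = 0.4806
Sum ≈ 2.4225 → 2.4225 bits.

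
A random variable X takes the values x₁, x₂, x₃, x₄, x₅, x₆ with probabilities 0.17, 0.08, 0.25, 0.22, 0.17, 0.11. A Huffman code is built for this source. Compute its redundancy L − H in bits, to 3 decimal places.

0.038 bits

Entropy H = −Σ p log₂ p ≈ 2.4915 bits.
Huffman merges: 2/25+11/100→19/100; 17/100+17/100→17/50; 19/100+11/50→41/100; 1/4+17/50→59/100; 41/100+59/100→1. L = 253/100 ≈ 2.5300.
L − H = 2.5300 − 2.4915 = 0.038 bits.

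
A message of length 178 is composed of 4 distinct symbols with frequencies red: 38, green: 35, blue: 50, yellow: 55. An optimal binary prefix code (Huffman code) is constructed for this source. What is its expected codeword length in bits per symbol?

Probabilities are the counts divided by 178.
Repeatedly combine the two least-probable nodes; the expected code length is the sum of the merged weights.
merge 35/178 + 19/89 → 73/178
merge 25/89 + 55/178 → 105/178
merge 73/178 + 105/178 → 1
L = 73/178 + 105/178 + 1 = 2 bits/symbol.

2 bits/symbol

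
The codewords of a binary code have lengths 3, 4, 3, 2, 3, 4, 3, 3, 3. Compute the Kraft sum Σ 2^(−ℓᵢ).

With common denominator 2^4 = 16: Σ 2^(−ℓᵢ) = 2/16 + 1/16 + 2/16 + 4/16 + 2/16 + 1/16 + 2/16 + 2/16 + 2/16 = 18/16 = 1.125.

1.125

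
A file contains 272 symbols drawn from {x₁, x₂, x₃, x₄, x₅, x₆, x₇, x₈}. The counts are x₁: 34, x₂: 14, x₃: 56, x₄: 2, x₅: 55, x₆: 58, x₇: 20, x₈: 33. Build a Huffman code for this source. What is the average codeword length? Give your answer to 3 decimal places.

Probabilities are the counts divided by 272.
Repeatedly combine the two least-probable nodes; the expected code length is the sum of the merged weights.
merge 1/136 + 7/136 → 1/17
merge 1/17 + 5/68 → 9/68
merge 33/272 + 1/8 → 67/272
merge 9/68 + 55/272 → 91/272
merge 7/34 + 29/136 → 57/136
merge 67/272 + 91/272 → 79/136
merge 57/136 + 79/136 → 1
L = 1/17 + 9/68 + 67/272 + 91/272 + 57/136 + 79/136 + 1 = 377/136 ≈ 2.772 bits/symbol.

2.772 bits/symbol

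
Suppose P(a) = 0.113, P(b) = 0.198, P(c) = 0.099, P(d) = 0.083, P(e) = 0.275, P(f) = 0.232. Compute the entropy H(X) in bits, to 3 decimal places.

2.448 bits

H = −Σ pᵢ log₂ pᵢ.
−0.113·log₂(0.113) = 0.3555
−0.198·log₂(0.198) = 0.4626
−0.099·log₂(0.099) = 0.3303
−0.083·log₂(0.083) = 0.2980
−0.275·log₂(0.275) = 0.5122
−0.232·log₂(0.232) = 0.4890
Sum ≈ 2.4476 → 2.448 bits.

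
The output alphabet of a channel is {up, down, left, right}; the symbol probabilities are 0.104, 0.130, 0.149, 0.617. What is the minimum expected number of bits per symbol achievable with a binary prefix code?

Repeatedly combine the two least-probable nodes; the expected code length is the sum of the merged weights.
merge 13/125 + 13/100 → 117/500
merge 149/1000 + 117/500 → 383/1000
merge 383/1000 + 617/1000 → 1
L = 117/500 + 383/1000 + 1 = 1617/1000 = 1.617 bits/symbol.

1.617 bits/symbol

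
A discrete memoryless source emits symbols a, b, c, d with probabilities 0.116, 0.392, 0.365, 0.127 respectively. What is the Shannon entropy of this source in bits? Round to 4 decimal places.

H = −Σ pᵢ log₂ pᵢ.
−0.116·log₂(0.116) = 0.3605
−0.392·log₂(0.392) = 0.5296
−0.365·log₂(0.365) = 0.5307
−0.127·log₂(0.127) = 0.3781
Sum ≈ 1.7989 → 1.7989 bits.

1.7989 bits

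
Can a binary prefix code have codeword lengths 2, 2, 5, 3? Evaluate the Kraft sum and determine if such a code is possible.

0.65625; yes

With common denominator 2^5 = 32: Σ 2^(−ℓᵢ) = 8/32 + 8/32 + 1/32 + 4/32 = 21/32 = 0.65625.
Kraft's inequality requires Σ ≤ 1; here Σ = 0.65625 ≤ 1, so such a prefix code exists.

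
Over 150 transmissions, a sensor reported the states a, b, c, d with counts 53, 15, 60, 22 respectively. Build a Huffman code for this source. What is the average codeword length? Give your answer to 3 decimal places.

Probabilities are the counts divided by 150.
Repeatedly combine the two least-probable nodes; the expected code length is the sum of the merged weights.
merge 1/10 + 11/75 → 37/150
merge 37/150 + 53/150 → 3/5
merge 2/5 + 3/5 → 1
L = 37/150 + 3/5 + 1 = 277/150 ≈ 1.847 bits/symbol.

1.847 bits/symbol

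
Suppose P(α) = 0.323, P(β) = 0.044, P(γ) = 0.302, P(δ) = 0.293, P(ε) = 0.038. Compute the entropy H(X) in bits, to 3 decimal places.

1.945 bits

H = −Σ pᵢ log₂ pᵢ.
−0.323·log₂(0.323) = 0.5266
−0.044·log₂(0.044) = 0.1983
−0.302·log₂(0.302) = 0.5217
−0.293·log₂(0.293) = 0.5189
−0.038·log₂(0.038) = 0.1793
Sum ≈ 1.9448 → 1.945 bits.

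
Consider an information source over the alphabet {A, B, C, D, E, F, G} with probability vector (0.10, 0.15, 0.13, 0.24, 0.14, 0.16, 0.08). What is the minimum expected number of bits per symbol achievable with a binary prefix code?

2.76 bits/symbol

Repeatedly combine the two least-probable nodes; the expected code length is the sum of the merged weights.
merge 2/25 + 1/10 → 9/50
merge 13/100 + 7/50 → 27/100
merge 3/20 + 4/25 → 31/100
merge 9/50 + 6/25 → 21/50
merge 27/100 + 31/100 → 29/50
merge 21/50 + 29/50 → 1
L = 9/50 + 27/100 + 31/100 + 21/50 + 29/50 + 1 = 69/25 = 2.76 bits/symbol.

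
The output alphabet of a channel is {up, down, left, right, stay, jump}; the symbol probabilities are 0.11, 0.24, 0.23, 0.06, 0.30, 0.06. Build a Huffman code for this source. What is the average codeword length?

Repeatedly combine the two least-probable nodes; the expected code length is the sum of the merged weights.
merge 3/50 + 3/50 → 3/25
merge 11/100 + 3/25 → 23/100
merge 23/100 + 23/100 → 23/50
merge 6/25 + 3/10 → 27/50
merge 23/50 + 27/50 → 1
L = 3/25 + 23/100 + 23/50 + 27/50 + 1 = 47/20 = 2.35 bits/symbol.

2.35 bits/symbol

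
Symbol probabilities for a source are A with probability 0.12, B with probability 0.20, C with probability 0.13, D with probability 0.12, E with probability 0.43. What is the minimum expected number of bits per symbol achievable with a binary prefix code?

Repeatedly combine the two least-probable nodes; the expected code length is the sum of the merged weights.
merge 3/25 + 3/25 → 6/25
merge 13/100 + 1/5 → 33/100
merge 6/25 + 33/100 → 57/100
merge 43/100 + 57/100 → 1
L = 6/25 + 33/100 + 57/100 + 1 = 107/50 = 2.14 bits/symbol.

2.14 bits/symbol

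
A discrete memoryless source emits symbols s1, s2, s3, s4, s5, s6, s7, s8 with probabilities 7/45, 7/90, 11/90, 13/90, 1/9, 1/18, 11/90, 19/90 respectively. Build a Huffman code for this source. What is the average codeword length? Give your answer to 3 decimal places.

Repeatedly combine the two least-probable nodes; the expected code length is the sum of the merged weights.
merge 1/18 + 7/90 → 2/15
merge 1/9 + 11/90 → 7/30
merge 11/90 + 2/15 → 23/90
merge 13/90 + 7/45 → 3/10
merge 19/90 + 7/30 → 4/9
merge 23/90 + 3/10 → 5/9
merge 4/9 + 5/9 → 1
L = 2/15 + 7/30 + 23/90 + 3/10 + 4/9 + 5/9 + 1 = 263/90 ≈ 2.922 bits/symbol.

2.922 bits/symbol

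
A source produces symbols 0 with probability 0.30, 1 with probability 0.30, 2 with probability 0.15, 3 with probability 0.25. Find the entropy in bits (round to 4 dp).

1.9527 bits

H = −Σ pᵢ log₂ pᵢ.
−0.30·log₂(0.30) = 0.5211
−0.30·log₂(0.30) = 0.5211
−0.15·log₂(0.15) = 0.4105
−0.25·log₂(0.25) = 0.5000
Sum ≈ 1.9527 → 1.9527 bits.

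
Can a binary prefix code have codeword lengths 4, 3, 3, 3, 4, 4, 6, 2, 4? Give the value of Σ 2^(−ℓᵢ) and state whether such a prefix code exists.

With common denominator 2^6 = 64: Σ 2^(−ℓᵢ) = 4/64 + 8/64 + 8/64 + 8/64 + 4/64 + 4/64 + 1/64 + 16/64 + 4/64 = 57/64 = 0.890625.
Kraft's inequality requires Σ ≤ 1; here Σ = 0.890625 ≤ 1, so such a prefix code exists.

0.890625; yes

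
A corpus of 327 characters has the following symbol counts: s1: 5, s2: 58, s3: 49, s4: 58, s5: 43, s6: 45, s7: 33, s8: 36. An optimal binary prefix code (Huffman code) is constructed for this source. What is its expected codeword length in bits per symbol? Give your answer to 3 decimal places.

Probabilities are the counts divided by 327.
Repeatedly combine the two least-probable nodes; the expected code length is the sum of the merged weights.
merge 5/327 + 11/109 → 38/327
merge 12/109 + 38/327 → 74/327
merge 43/327 + 15/109 → 88/327
merge 49/327 + 58/327 → 107/327
merge 58/327 + 74/327 → 44/109
merge 88/327 + 107/327 → 65/109
merge 44/109 + 65/109 → 1
L = 38/327 + 74/327 + 88/327 + 107/327 + 44/109 + 65/109 + 1 = 961/327 ≈ 2.939 bits/symbol.

2.939 bits/symbol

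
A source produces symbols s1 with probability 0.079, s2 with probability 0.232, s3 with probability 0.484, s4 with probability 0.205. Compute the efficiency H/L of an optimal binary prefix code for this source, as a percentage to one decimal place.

97.4%

Entropy H = −Σ p log₂ p ≈ 1.7537 bits.
Huffman merges: 79/1000+41/200→71/250; 29/125+71/250→129/250; 121/250+129/250→1. L = 9/5 ≈ 1.8000.
Efficiency = H/L = 1.7537/1.8000 = 97.4%.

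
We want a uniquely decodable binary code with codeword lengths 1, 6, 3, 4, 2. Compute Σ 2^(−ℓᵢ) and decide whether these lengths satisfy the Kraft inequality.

0.953125; yes

With common denominator 2^6 = 64: Σ 2^(−ℓᵢ) = 32/64 + 1/64 + 8/64 + 4/64 + 16/64 = 61/64 = 0.953125.
Kraft's inequality requires Σ ≤ 1; here Σ = 0.953125 ≤ 1, so such a prefix code exists.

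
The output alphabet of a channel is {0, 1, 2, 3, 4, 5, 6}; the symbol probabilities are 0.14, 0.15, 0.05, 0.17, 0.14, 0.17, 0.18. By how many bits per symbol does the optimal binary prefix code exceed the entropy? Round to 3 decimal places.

0.085 bits

Entropy H = −Σ p log₂ p ≈ 2.7353 bits.
Huffman merges: 1/20+7/50→19/100; 7/50+3/20→29/100; 17/100+17/100→17/50; 9/50+19/100→37/100; 29/100+17/50→63/100; 37/100+63/100→1. L = 141/50 ≈ 2.8200.
L − H = 2.8200 − 2.7353 = 0.085 bits.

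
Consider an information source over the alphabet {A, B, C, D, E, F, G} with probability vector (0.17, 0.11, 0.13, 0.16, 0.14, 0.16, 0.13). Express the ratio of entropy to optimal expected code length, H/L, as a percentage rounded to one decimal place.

98.7%

Entropy H = −Σ p log₂ p ≈ 2.7933 bits.
Huffman merges: 11/100+13/100→6/25; 13/100+7/50→27/100; 4/25+4/25→8/25; 17/100+6/25→41/100; 27/100+8/25→59/100; 41/100+59/100→1. L = 283/100 ≈ 2.8300.
Efficiency = H/L = 2.7933/2.8300 = 98.7%.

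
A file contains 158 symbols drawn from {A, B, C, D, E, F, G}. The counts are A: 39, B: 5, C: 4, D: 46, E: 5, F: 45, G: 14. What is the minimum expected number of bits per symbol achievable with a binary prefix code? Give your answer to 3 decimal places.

Probabilities are the counts divided by 158.
Repeatedly combine the two least-probable nodes; the expected code length is the sum of the merged weights.
merge 2/79 + 5/158 → 9/158
merge 5/158 + 9/158 → 7/79
merge 7/79 + 7/79 → 14/79
merge 14/79 + 39/158 → 67/158
merge 45/158 + 23/79 → 91/158
merge 67/158 + 91/158 → 1
L = 9/158 + 7/79 + 14/79 + 67/158 + 91/158 + 1 = 367/158 ≈ 2.323 bits/symbol.

2.323 bits/symbol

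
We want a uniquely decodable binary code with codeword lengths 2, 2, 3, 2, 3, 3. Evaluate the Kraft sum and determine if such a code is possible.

With common denominator 2^3 = 8: Σ 2^(−ℓᵢ) = 2/8 + 2/8 + 1/8 + 2/8 + 1/8 + 1/8 = 9/8 = 1.125.
Kraft's inequality requires Σ ≤ 1; here Σ = 1.125 > 1, so no such prefix code exists.

1.125; no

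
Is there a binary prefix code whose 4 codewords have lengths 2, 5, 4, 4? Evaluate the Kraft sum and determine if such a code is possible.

0.40625; yes

With common denominator 2^5 = 32: Σ 2^(−ℓᵢ) = 8/32 + 1/32 + 2/32 + 2/32 = 13/32 = 0.40625.
Kraft's inequality requires Σ ≤ 1; here Σ = 0.40625 ≤ 1, so such a prefix code exists.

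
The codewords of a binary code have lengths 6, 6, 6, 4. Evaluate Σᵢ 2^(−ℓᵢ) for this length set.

0.109375

With common denominator 2^6 = 64: Σ 2^(−ℓᵢ) = 1/64 + 1/64 + 1/64 + 4/64 = 7/64 = 0.109375.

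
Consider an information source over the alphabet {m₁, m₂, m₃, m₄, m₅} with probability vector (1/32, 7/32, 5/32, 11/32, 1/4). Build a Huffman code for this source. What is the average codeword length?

Repeatedly combine the two least-probable nodes; the expected code length is the sum of the merged weights.
merge 1/32 + 5/32 → 3/16
merge 3/16 + 7/32 → 13/32
merge 1/4 + 11/32 → 19/32
merge 13/32 + 19/32 → 1
L = 3/16 + 13/32 + 19/32 + 1 = 35/16 = 2.1875 bits/symbol.

2.1875 bits/symbol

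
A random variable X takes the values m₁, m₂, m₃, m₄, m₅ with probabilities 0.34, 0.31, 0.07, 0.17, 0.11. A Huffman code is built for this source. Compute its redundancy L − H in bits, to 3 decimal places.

Entropy H = −Σ p log₂ p ≈ 2.1064 bits.
Huffman merges: 7/100+11/100→9/50; 17/100+9/50→7/20; 31/100+17/50→13/20; 7/20+13/20→1. L = 109/50 ≈ 2.1800.
L − H = 2.1800 − 2.1064 = 0.074 bits.

0.074 bits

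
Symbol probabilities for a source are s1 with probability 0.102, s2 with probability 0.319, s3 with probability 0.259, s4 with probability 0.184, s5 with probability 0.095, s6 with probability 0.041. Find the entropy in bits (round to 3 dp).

H = −Σ pᵢ log₂ pᵢ.
−0.102·log₂(0.102) = 0.3359
−0.319·log₂(0.319) = 0.5258
−0.259·log₂(0.259) = 0.5048
−0.184·log₂(0.184) = 0.4494
−0.095·log₂(0.095) = 0.3226
−0.041·log₂(0.041) = 0.1889
Sum ≈ 2.3275 → 2.327 bits.

2.327 bits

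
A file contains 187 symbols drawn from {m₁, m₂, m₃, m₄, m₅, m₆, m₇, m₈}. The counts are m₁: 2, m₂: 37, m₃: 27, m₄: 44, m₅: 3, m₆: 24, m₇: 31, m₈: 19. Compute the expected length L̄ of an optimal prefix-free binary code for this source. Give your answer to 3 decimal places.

2.722 bits/symbol

Probabilities are the counts divided by 187.
Repeatedly combine the two least-probable nodes; the expected code length is the sum of the merged weights.
merge 2/187 + 3/187 → 5/187
merge 5/187 + 19/187 → 24/187
merge 24/187 + 24/187 → 48/187
merge 27/187 + 31/187 → 58/187
merge 37/187 + 4/17 → 81/187
merge 48/187 + 58/187 → 106/187
merge 81/187 + 106/187 → 1
L = 5/187 + 24/187 + 48/187 + 58/187 + 81/187 + 106/187 + 1 = 509/187 ≈ 2.722 bits/symbol.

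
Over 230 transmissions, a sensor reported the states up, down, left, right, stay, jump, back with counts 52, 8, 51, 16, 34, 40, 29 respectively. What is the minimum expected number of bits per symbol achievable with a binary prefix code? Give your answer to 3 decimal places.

Probabilities are the counts divided by 230.
Repeatedly combine the two least-probable nodes; the expected code length is the sum of the merged weights.
merge 4/115 + 8/115 → 12/115
merge 12/115 + 29/230 → 53/230
merge 17/115 + 4/23 → 37/115
merge 51/230 + 26/115 → 103/230
merge 53/230 + 37/115 → 127/230
merge 103/230 + 127/230 → 1
L = 12/115 + 53/230 + 37/115 + 103/230 + 127/230 + 1 = 611/230 ≈ 2.657 bits/symbol.

2.657 bits/symbol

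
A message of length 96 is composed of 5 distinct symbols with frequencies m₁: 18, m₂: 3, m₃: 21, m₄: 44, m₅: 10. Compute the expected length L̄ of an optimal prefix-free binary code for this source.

Probabilities are the counts divided by 96.
Repeatedly combine the two least-probable nodes; the expected code length is the sum of the merged weights.
merge 1/32 + 5/48 → 13/96
merge 13/96 + 3/16 → 31/96
merge 7/32 + 31/96 → 13/24
merge 11/24 + 13/24 → 1
L = 13/96 + 31/96 + 13/24 + 1 = 2 bits/symbol.

2 bits/symbol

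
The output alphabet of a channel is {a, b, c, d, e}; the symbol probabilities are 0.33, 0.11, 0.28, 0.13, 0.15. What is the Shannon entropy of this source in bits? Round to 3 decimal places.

H = −Σ pᵢ log₂ pᵢ.
−0.33·log₂(0.33) = 0.5278
−0.11·log₂(0.11) = 0.3503
−0.28·log₂(0.28) = 0.5142
−0.13·log₂(0.13) = 0.3826
−0.15·log₂(0.15) = 0.4105
Sum ≈ 2.1855 → 2.186 bits.

2.186 bits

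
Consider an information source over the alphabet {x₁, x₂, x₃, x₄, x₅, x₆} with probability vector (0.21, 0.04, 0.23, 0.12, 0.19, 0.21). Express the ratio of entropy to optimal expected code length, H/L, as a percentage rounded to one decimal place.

97.3%

Entropy H = −Σ p log₂ p ≈ 2.4414 bits.
Huffman merges: 1/25+3/25→4/25; 4/25+19/100→7/20; 21/100+21/100→21/50; 23/100+7/20→29/50; 21/50+29/50→1. L = 251/100 ≈ 2.5100.
Efficiency = H/L = 2.4414/2.5100 = 97.3%.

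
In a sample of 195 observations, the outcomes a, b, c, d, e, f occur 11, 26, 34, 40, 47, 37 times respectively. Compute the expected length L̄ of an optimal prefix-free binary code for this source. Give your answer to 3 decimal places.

Probabilities are the counts divided by 195.
Repeatedly combine the two least-probable nodes; the expected code length is the sum of the merged weights.
merge 11/195 + 2/15 → 37/195
merge 34/195 + 37/195 → 71/195
merge 37/195 + 8/39 → 77/195
merge 47/195 + 71/195 → 118/195
merge 77/195 + 118/195 → 1
L = 37/195 + 71/195 + 77/195 + 118/195 + 1 = 166/65 ≈ 2.554 bits/symbol.

2.554 bits/symbol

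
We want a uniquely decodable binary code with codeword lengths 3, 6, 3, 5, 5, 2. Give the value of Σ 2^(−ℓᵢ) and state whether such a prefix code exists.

0.578125; yes

With common denominator 2^6 = 64: Σ 2^(−ℓᵢ) = 8/64 + 1/64 + 8/64 + 2/64 + 2/64 + 16/64 = 37/64 = 0.578125.
Kraft's inequality requires Σ ≤ 1; here Σ = 0.578125 ≤ 1, so such a prefix code exists.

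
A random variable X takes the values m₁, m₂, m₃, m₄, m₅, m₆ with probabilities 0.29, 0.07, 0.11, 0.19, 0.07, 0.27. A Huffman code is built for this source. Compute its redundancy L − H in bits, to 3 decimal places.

0.019 bits

Entropy H = −Σ p log₂ p ≈ 2.3705 bits.
Huffman merges: 7/100+7/100→7/50; 11/100+7/50→1/4; 19/100+1/4→11/25; 27/100+29/100→14/25; 11/25+14/25→1. L = 239/100 ≈ 2.3900.
L − H = 2.3900 − 2.3705 = 0.019 bits.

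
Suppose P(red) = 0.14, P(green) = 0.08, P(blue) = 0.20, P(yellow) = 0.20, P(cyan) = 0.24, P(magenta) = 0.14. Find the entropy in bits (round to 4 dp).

H = −Σ pᵢ log₂ pᵢ.
−0.14·log₂(0.14) = 0.3971
−0.08·log₂(0.08) = 0.2915
−0.20·log₂(0.20) = 0.4644
−0.20·log₂(0.20) = 0.4644
−0.24·log₂(0.24) = 0.4941
−0.14·log₂(0.14) = 0.3971
Sum ≈ 2.5086 → 2.5086 bits.

2.5086 bits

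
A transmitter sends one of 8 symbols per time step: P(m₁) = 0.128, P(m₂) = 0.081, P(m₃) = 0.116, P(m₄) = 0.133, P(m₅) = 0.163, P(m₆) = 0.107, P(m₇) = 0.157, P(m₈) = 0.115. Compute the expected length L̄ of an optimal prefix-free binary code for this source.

Repeatedly combine the two least-probable nodes; the expected code length is the sum of the merged weights.
merge 81/1000 + 107/1000 → 47/250
merge 23/200 + 29/250 → 231/1000
merge 16/125 + 133/1000 → 261/1000
merge 157/1000 + 163/1000 → 8/25
merge 47/250 + 231/1000 → 419/1000
merge 261/1000 + 8/25 → 581/1000
merge 419/1000 + 581/1000 → 1
L = 47/250 + 231/1000 + 261/1000 + 8/25 + 419/1000 + 581/1000 + 1 = 3 bits/symbol.

3 bits/symbol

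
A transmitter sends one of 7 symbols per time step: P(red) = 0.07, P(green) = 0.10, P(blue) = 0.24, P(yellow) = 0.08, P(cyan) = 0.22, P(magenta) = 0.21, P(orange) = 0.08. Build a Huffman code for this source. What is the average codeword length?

Repeatedly combine the two least-probable nodes; the expected code length is the sum of the merged weights.
merge 7/100 + 2/25 → 3/20
merge 2/25 + 1/10 → 9/50
merge 3/20 + 9/50 → 33/100
merge 21/100 + 11/50 → 43/100
merge 6/25 + 33/100 → 57/100
merge 43/100 + 57/100 → 1
L = 3/20 + 9/50 + 33/100 + 43/100 + 57/100 + 1 = 133/50 = 2.66 bits/symbol.

2.66 bits/symbol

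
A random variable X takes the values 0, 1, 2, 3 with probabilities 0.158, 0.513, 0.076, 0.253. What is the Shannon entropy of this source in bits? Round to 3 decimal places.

H = −Σ pᵢ log₂ pᵢ.
−0.158·log₂(0.158) = 0.4206
−0.513·log₂(0.513) = 0.4940
−0.076·log₂(0.076) = 0.2826
−0.253·log₂(0.253) = 0.5016
Sum ≈ 1.6988 → 1.699 bits.

1.699 bits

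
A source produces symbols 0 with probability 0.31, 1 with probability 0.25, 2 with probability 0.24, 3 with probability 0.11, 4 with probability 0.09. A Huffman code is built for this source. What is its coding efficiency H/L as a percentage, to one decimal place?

Entropy H = −Σ p log₂ p ≈ 2.1809 bits.
Huffman merges: 9/100+11/100→1/5; 1/5+6/25→11/25; 1/4+31/100→14/25; 11/25+14/25→1. L = 11/5 ≈ 2.2000.
Efficiency = H/L = 2.1809/2.2000 = 99.1%.

99.1%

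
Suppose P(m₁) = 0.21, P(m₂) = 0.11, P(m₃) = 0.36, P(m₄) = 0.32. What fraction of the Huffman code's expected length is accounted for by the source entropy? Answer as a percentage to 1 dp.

Entropy H = −Σ p log₂ p ≈ 1.8798 bits.
Huffman merges: 11/100+21/100→8/25; 8/25+8/25→16/25; 9/25+16/25→1. L = 49/25 ≈ 1.9600.
Efficiency = H/L = 1.8798/1.9600 = 95.9%.

95.9%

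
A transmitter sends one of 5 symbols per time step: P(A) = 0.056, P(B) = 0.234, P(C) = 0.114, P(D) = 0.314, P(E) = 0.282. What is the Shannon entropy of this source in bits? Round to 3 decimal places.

H = −Σ pᵢ log₂ pᵢ.
−0.056·log₂(0.056) = 0.2329
−0.234·log₂(0.234) = 0.4903
−0.114·log₂(0.114) = 0.3571
−0.314·log₂(0.314) = 0.5247
−0.282·log₂(0.282) = 0.5150
Sum ≈ 2.1201 → 2.120 bits.

2.120 bits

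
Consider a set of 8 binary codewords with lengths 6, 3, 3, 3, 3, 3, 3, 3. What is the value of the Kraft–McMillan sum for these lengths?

0.890625

With common denominator 2^6 = 64: Σ 2^(−ℓᵢ) = 1/64 + 8/64 + 8/64 + 8/64 + 8/64 + 8/64 + 8/64 + 8/64 = 57/64 = 0.890625.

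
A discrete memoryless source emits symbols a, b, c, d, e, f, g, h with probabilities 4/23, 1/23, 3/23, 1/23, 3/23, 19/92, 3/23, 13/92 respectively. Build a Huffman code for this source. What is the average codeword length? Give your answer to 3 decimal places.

Repeatedly combine the two least-probable nodes; the expected code length is the sum of the merged weights.
merge 1/23 + 1/23 → 2/23
merge 2/23 + 3/23 → 5/23
merge 3/23 + 3/23 → 6/23
merge 13/92 + 4/23 → 29/92
merge 19/92 + 5/23 → 39/92
merge 6/23 + 29/92 → 53/92
merge 39/92 + 53/92 → 1
L = 2/23 + 5/23 + 6/23 + 29/92 + 39/92 + 53/92 + 1 = 265/92 ≈ 2.880 bits/symbol.

2.880 bits/symbol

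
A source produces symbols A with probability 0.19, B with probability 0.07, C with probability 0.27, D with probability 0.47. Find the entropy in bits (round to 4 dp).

1.7458 bits

H = −Σ pᵢ log₂ pᵢ.
−0.19·log₂(0.19) = 0.4552
−0.07·log₂(0.07) = 0.2686
−0.27·log₂(0.27) = 0.5100
−0.47·log₂(0.47) = 0.5120
Sum ≈ 1.7458 → 1.7458 bits.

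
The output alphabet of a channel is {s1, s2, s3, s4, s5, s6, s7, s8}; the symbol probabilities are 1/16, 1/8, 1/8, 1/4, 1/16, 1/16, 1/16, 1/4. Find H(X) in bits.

2.75 bits

Each probability is a power of 1/2, so log₂(1/p) is an integer.
H = Σ p·log₂(1/p) = 1/16·4 + 1/8·3 + 1/8·3 + 1/4·2 + 1/16·4 + 1/16·4 + 1/16·4 + 1/4·2 = 2.75 bits.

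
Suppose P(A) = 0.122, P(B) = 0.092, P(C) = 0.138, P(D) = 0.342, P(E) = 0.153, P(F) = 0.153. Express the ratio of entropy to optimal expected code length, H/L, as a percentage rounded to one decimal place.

97.4%

Entropy H = −Σ p log₂ p ≈ 2.4394 bits.
Huffman merges: 23/250+61/500→107/500; 69/500+153/1000→291/1000; 153/1000+107/500→367/1000; 291/1000+171/500→633/1000; 367/1000+633/1000→1. L = 501/200 ≈ 2.5050.
Efficiency = H/L = 2.4394/2.5050 = 97.4%.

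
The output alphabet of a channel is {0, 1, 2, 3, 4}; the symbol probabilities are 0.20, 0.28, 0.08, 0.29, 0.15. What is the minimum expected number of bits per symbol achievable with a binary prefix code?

Repeatedly combine the two least-probable nodes; the expected code length is the sum of the merged weights.
merge 2/25 + 3/20 → 23/100
merge 1/5 + 23/100 → 43/100
merge 7/25 + 29/100 → 57/100
merge 43/100 + 57/100 → 1
L = 23/100 + 43/100 + 57/100 + 1 = 223/100 = 2.23 bits/symbol.

2.23 bits/symbol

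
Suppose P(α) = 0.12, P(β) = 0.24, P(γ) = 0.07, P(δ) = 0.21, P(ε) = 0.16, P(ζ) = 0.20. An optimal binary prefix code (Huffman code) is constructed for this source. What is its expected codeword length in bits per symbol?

Repeatedly combine the two least-probable nodes; the expected code length is the sum of the merged weights.
merge 7/100 + 3/25 → 19/100
merge 4/25 + 19/100 → 7/20
merge 1/5 + 21/100 → 41/100
merge 6/25 + 7/20 → 59/100
merge 41/100 + 59/100 → 1
L = 19/100 + 7/20 + 41/100 + 59/100 + 1 = 127/50 = 2.54 bits/symbol.

2.54 bits/symbol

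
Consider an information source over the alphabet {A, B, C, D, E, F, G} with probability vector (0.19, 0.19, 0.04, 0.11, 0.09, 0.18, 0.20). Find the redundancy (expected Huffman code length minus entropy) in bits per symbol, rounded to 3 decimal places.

0.071 bits

Entropy H = −Σ p log₂ p ≈ 2.6688 bits.
Huffman merges: 1/25+9/100→13/100; 11/100+13/100→6/25; 9/50+19/100→37/100; 19/100+1/5→39/100; 6/25+37/100→61/100; 39/100+61/100→1. L = 137/50 ≈ 2.7400.
L − H = 2.7400 − 2.6688 = 0.071 bits.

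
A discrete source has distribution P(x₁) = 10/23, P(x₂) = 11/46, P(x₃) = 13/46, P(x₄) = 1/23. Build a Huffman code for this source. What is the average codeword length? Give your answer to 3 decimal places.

Repeatedly combine the two least-probable nodes; the expected code length is the sum of the merged weights.
merge 1/23 + 11/46 → 13/46
merge 13/46 + 13/46 → 13/23
merge 10/23 + 13/23 → 1
L = 13/46 + 13/23 + 1 = 85/46 ≈ 1.848 bits/symbol.

1.848 bits/symbol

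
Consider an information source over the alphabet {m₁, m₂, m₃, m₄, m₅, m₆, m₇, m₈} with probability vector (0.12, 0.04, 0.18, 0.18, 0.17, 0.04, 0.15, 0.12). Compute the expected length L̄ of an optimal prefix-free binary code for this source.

2.9 bits/symbol

Repeatedly combine the two least-probable nodes; the expected code length is the sum of the merged weights.
merge 1/25 + 1/25 → 2/25
merge 2/25 + 3/25 → 1/5
merge 3/25 + 3/20 → 27/100
merge 17/100 + 9/50 → 7/20
merge 9/50 + 1/5 → 19/50
merge 27/100 + 7/20 → 31/50
merge 19/50 + 31/50 → 1
L = 2/25 + 1/5 + 27/100 + 7/20 + 19/50 + 31/50 + 1 = 29/10 = 2.9 bits/symbol.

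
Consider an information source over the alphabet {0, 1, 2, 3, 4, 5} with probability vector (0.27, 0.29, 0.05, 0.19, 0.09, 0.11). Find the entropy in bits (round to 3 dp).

2.362 bits

H = −Σ pᵢ log₂ pᵢ.
−0.27·log₂(0.27) = 0.5100
−0.29·log₂(0.29) = 0.5179
−0.05·log₂(0.05) = 0.2161
−0.19·log₂(0.19) = 0.4552
−0.09·log₂(0.09) = 0.3127
−0.11·log₂(0.11) = 0.3503
Sum ≈ 2.3622 → 2.362 bits.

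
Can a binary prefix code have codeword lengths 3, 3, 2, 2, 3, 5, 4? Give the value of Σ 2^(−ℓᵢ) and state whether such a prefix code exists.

0.96875; yes

With common denominator 2^5 = 32: Σ 2^(−ℓᵢ) = 4/32 + 4/32 + 8/32 + 8/32 + 4/32 + 1/32 + 2/32 = 31/32 = 0.96875.
Kraft's inequality requires Σ ≤ 1; here Σ = 0.96875 ≤ 1, so such a prefix code exists.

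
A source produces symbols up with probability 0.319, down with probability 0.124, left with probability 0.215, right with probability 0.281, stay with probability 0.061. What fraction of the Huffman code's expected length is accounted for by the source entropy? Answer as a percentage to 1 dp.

Entropy H = −Σ p log₂ p ≈ 2.1368 bits.
Huffman merges: 61/1000+31/250→37/200; 37/200+43/200→2/5; 281/1000+319/1000→3/5; 2/5+3/5→1. L = 437/200 ≈ 2.1850.
Efficiency = H/L = 2.1368/2.1850 = 97.8%.

97.8%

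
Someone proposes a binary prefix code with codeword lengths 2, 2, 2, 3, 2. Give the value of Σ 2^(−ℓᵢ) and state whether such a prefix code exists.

1.125; no

With common denominator 2^3 = 8: Σ 2^(−ℓᵢ) = 2/8 + 2/8 + 2/8 + 1/8 + 2/8 = 9/8 = 1.125.
Kraft's inequality requires Σ ≤ 1; here Σ = 1.125 > 1, so no such prefix code exists.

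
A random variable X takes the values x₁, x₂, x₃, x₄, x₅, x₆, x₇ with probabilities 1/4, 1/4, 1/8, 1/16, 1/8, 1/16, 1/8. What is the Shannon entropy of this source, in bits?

2.625 bits

Each probability is a power of 1/2, so log₂(1/p) is an integer.
H = Σ p·log₂(1/p) = 1/4·2 + 1/4·2 + 1/8·3 + 1/16·4 + 1/8·3 + 1/16·4 + 1/8·3 = 2.625 bits.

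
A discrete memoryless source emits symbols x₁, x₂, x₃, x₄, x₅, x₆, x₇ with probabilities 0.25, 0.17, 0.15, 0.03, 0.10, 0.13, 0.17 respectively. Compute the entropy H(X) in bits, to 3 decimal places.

H = −Σ pᵢ log₂ pᵢ.
−0.25·log₂(0.25) = 0.5000
−0.17·log₂(0.17) = 0.4346
−0.15·log₂(0.15) = 0.4105
−0.03·log₂(0.03) = 0.1518
−0.10·log₂(0.10) = 0.3322
−0.13·log₂(0.13) = 0.3826
−0.17·log₂(0.17) = 0.4346
Sum ≈ 2.6463 → 2.646 bits.

2.646 bits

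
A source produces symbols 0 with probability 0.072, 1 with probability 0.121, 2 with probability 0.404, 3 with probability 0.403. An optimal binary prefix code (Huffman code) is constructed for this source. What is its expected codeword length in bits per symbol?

1.789 bits/symbol

Repeatedly combine the two least-probable nodes; the expected code length is the sum of the merged weights.
merge 9/125 + 121/1000 → 193/1000
merge 193/1000 + 403/1000 → 149/250
merge 101/250 + 149/250 → 1
L = 193/1000 + 149/250 + 1 = 1789/1000 = 1.789 bits/symbol.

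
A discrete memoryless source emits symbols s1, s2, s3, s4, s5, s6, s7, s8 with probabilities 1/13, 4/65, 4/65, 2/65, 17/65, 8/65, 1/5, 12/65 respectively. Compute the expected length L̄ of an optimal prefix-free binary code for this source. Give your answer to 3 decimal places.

2.769 bits/symbol

Repeatedly combine the two least-probable nodes; the expected code length is the sum of the merged weights.
merge 2/65 + 4/65 → 6/65
merge 4/65 + 1/13 → 9/65
merge 6/65 + 8/65 → 14/65
merge 9/65 + 12/65 → 21/65
merge 1/5 + 14/65 → 27/65
merge 17/65 + 21/65 → 38/65
merge 27/65 + 38/65 → 1
L = 6/65 + 9/65 + 14/65 + 21/65 + 27/65 + 38/65 + 1 = 36/13 ≈ 2.769 bits/symbol.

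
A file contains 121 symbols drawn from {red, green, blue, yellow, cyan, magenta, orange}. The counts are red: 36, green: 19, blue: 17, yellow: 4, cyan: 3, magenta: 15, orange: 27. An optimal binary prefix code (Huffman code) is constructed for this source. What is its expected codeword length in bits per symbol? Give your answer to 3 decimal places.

2.537 bits/symbol

Probabilities are the counts divided by 121.
Repeatedly combine the two least-probable nodes; the expected code length is the sum of the merged weights.
merge 3/121 + 4/121 → 7/121
merge 7/121 + 15/121 → 2/11
merge 17/121 + 19/121 → 36/121
merge 2/11 + 27/121 → 49/121
merge 36/121 + 36/121 → 72/121
merge 49/121 + 72/121 → 1
L = 7/121 + 2/11 + 36/121 + 49/121 + 72/121 + 1 = 307/121 ≈ 2.537 bits/symbol.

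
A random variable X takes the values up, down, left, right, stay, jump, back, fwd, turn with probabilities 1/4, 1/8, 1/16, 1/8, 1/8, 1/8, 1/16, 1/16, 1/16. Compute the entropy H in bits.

3 bits

Each probability is a power of 1/2, so log₂(1/p) is an integer.
H = Σ p·log₂(1/p) = 1/4·2 + 1/8·3 + 1/16·4 + 1/8·3 + 1/8·3 + 1/8·3 + 1/16·4 + 1/16·4 + 1/16·4 = 3 bits.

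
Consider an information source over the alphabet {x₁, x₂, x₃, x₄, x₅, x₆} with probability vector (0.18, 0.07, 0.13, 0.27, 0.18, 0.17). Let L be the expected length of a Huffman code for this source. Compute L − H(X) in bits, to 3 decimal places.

0.064 bits

Entropy H = −Σ p log₂ p ≈ 2.4864 bits.
Huffman merges: 7/100+13/100→1/5; 17/100+9/50→7/20; 9/50+1/5→19/50; 27/100+7/20→31/50; 19/50+31/50→1. L = 51/20 ≈ 2.5500.
L − H = 2.5500 − 2.4864 = 0.064 bits.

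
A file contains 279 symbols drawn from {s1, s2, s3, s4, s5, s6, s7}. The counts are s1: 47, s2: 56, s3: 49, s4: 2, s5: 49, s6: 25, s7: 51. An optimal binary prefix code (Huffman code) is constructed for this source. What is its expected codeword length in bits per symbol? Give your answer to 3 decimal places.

2.713 bits/symbol

Probabilities are the counts divided by 279.
Repeatedly combine the two least-probable nodes; the expected code length is the sum of the merged weights.
merge 2/279 + 25/279 → 3/31
merge 3/31 + 47/279 → 74/279
merge 49/279 + 49/279 → 98/279
merge 17/93 + 56/279 → 107/279
merge 74/279 + 98/279 → 172/279
merge 107/279 + 172/279 → 1
L = 3/31 + 74/279 + 98/279 + 107/279 + 172/279 + 1 = 757/279 ≈ 2.713 bits/symbol.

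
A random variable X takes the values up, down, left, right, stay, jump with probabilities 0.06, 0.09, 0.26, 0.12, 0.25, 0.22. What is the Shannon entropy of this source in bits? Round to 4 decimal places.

2.4091 bits

H = −Σ pᵢ log₂ pᵢ.
−0.06·log₂(0.06) = 0.2435
−0.09·log₂(0.09) = 0.3127
−0.26·log₂(0.26) = 0.5053
−0.12·log₂(0.12) = 0.3671
−0.25·log₂(0.25) = 0.5000
−0.22·log₂(0.22) = 0.4806
Sum ≈ 2.4091 → 2.4091 bits.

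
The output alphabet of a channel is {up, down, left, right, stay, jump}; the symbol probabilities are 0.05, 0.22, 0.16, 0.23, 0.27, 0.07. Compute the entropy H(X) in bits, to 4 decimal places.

H = −Σ pᵢ log₂ pᵢ.
−0.05·log₂(0.05) = 0.2161
−0.22·log₂(0.22) = 0.4806
−0.16·log₂(0.16) = 0.4230
−0.23·log₂(0.23) = 0.4877
−0.27·log₂(0.27) = 0.5100
−0.07·log₂(0.07) = 0.2686
Sum ≈ 2.3859 → 2.3859 bits.

2.3859 bits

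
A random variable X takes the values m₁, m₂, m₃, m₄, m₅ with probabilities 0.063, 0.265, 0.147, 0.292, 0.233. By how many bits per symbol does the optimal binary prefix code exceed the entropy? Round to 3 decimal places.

0.036 bits

Entropy H = −Σ p log₂ p ≈ 2.1739 bits.
Huffman merges: 63/1000+147/1000→21/100; 21/100+233/1000→443/1000; 53/200+73/250→557/1000; 443/1000+557/1000→1. L = 221/100 ≈ 2.2100.
L − H = 2.2100 − 2.1739 = 0.036 bits.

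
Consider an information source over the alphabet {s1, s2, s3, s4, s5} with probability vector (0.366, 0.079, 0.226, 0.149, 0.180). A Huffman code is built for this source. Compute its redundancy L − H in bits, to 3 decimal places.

Entropy H = −Σ p log₂ p ≈ 2.1595 bits.
Huffman merges: 79/1000+149/1000→57/250; 9/50+113/500→203/500; 57/250+183/500→297/500; 203/500+297/500→1. L = 557/250 ≈ 2.2280.
L − H = 2.2280 − 2.1595 = 0.069 bits.

0.069 bits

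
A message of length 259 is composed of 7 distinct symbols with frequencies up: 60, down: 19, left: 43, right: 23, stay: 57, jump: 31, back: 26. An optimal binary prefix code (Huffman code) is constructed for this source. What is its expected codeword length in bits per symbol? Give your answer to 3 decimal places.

2.710 bits/symbol

Probabilities are the counts divided by 259.
Repeatedly combine the two least-probable nodes; the expected code length is the sum of the merged weights.
merge 19/259 + 23/259 → 6/37
merge 26/259 + 31/259 → 57/259
merge 6/37 + 43/259 → 85/259
merge 57/259 + 57/259 → 114/259
merge 60/259 + 85/259 → 145/259
merge 114/259 + 145/259 → 1
L = 6/37 + 57/259 + 85/259 + 114/259 + 145/259 + 1 = 702/259 ≈ 2.710 bits/symbol.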